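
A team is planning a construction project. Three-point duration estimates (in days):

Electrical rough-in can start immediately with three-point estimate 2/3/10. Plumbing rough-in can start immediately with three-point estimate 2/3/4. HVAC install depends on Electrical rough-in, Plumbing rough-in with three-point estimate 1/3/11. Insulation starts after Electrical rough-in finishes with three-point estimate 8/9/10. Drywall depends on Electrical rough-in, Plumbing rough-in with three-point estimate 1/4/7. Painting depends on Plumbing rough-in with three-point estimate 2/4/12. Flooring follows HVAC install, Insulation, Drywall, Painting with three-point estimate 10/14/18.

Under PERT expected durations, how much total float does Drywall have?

5 days

te_Electrical rough-in = (2 + 4·3 + 10)/6 = 24/6 = 4
te_Plumbing rough-in = (2 + 4·3 + 4)/6 = 18/6 = 3
te_HVAC install = (1 + 4·3 + 11)/6 = 24/6 = 4
te_Insulation = (8 + 4·9 + 10)/6 = 54/6 = 9
te_Drywall = (1 + 4·4 + 7)/6 = 24/6 = 4
te_Painting = (2 + 4·4 + 12)/6 = 30/6 = 5
te_Flooring = (10 + 4·14 + 18)/6 = 84/6 = 14

Forward pass:
ES_Electrical rough-in = 0; EF_Electrical rough-in = 4
ES_Plumbing rough-in = 0; EF_Plumbing rough-in = 3
ES_HVAC install = max(EF_Electrical rough-in=4, EF_Plumbing rough-in=3) = 4; EF_HVAC install = 4+4 = 8
ES_Insulation = 4; EF_Insulation = 4+9 = 13
ES_Drywall = max(EF_Electrical rough-in=4, EF_Plumbing rough-in=3) = 4; EF_Drywall = 4+4 = 8
ES_Painting = 3; EF_Painting = 3+5 = 8
ES_Flooring = max(EF_HVAC install=8, EF_Insulation=13, EF_Drywall=8, EF_Painting=8) = 13; EF_Flooring = 13+14 = 27
Expected project duration μ = 27 days. Critical path: Electrical rough-in → Insulation → Flooring.

Backward pass:
LF_Flooring = 27; LS_Flooring = 27−14 = 13
LF_Painting = LS_Flooring = 13; LS_Painting = 13−5 = 8
LF_Drywall = LS_Flooring = 13; LS_Drywall = 13−4 = 9
LF_Insulation = LS_Flooring = 13; LS_Insulation = 13−9 = 4
LF_HVAC install = LS_Flooring = 13; LS_HVAC install = 13−4 = 9
LF_Plumbing rough-in = min(LS_HVAC install=9, LS_Drywall=9, LS_Painting=8) = 8; LS_Plumbing rough-in = 8−3 = 5
LF_Electrical rough-in = min(LS_HVAC install=9, LS_Insulation=4, LS_Drywall=9) = 4; LS_Electrical rough-in = 4−4 = 0
Slack_Drywall = LS_Drywall − ES_Drywall = 9 − 4 = 5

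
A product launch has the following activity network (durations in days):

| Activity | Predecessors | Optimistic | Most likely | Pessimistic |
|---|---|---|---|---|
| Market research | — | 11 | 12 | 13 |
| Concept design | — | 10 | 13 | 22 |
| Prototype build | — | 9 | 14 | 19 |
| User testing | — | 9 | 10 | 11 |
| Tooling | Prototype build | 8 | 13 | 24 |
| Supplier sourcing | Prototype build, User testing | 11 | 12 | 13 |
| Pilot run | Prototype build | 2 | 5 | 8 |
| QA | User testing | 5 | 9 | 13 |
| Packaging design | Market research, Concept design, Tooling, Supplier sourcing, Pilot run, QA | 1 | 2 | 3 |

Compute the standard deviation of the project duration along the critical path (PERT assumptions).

te_Market research = (11 + 4·12 + 13)/6 = 72/6 = 12; σ²_Market research = ((13−11)/6)² = 0.111
te_Concept design = (10 + 4·13 + 22)/6 = 84/6 = 14; σ²_Concept design = ((22−10)/6)² = 4.000
te_Prototype build = (9 + 4·14 + 19)/6 = 84/6 = 14; σ²_Prototype build = ((19−9)/6)² = 2.778
te_User testing = (9 + 4·10 + 11)/6 = 60/6 = 10; σ²_User testing = ((11−9)/6)² = 0.111
te_Tooling = (8 + 4·13 + 24)/6 = 84/6 = 14; σ²_Tooling = ((24−8)/6)² = 7.111
te_Supplier sourcing = (11 + 4·12 + 13)/6 = 72/6 = 12; σ²_Supplier sourcing = ((13−11)/6)² = 0.111
te_Pilot run = (2 + 4·5 + 8)/6 = 30/6 = 5; σ²_Pilot run = ((8−2)/6)² = 1.000
te_QA = (5 + 4·9 + 13)/6 = 54/6 = 9; σ²_QA = ((13−5)/6)² = 1.778
te_Packaging design = (1 + 4·2 + 3)/6 = 12/6 = 2; σ²_Packaging design = ((3−1)/6)² = 0.111

Forward pass:
ES_Market research = 0; EF_Market research = 12
ES_Concept design = 0; EF_Concept design = 14
ES_Prototype build = 0; EF_Prototype build = 14
ES_User testing = 0; EF_User testing = 10
ES_Tooling = 14; EF_Tooling = 14+14 = 28
ES_Supplier sourcing = max(EF_Prototype build=14, EF_User testing=10) = 14; EF_Supplier sourcing = 14+12 = 26
ES_Pilot run = 14; EF_Pilot run = 14+5 = 19
ES_QA = 10; EF_QA = 10+9 = 19
ES_Packaging design = max(EF_Market research=12, EF_Concept design=14, EF_Tooling=28, EF_Supplier sourcing=26, EF_Pilot run=19, EF_QA=19) = 28; EF_Packaging design = 28+2 = 30
Expected project duration μ = 30 days. Critical path: Prototype build → Tooling → Packaging design.

Variance along critical path = 2.778 + 7.111 + 0.111 = 10.000
σ = √10.000 = 3.162 days

3.16 days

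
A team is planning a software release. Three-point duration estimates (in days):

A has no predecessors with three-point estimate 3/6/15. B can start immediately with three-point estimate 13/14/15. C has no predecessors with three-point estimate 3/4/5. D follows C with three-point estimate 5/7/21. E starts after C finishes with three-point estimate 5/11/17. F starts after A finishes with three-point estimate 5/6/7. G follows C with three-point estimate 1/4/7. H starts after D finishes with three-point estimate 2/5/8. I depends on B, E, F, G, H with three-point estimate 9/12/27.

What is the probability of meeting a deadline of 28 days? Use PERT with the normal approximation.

te_A = (3 + 4·6 + 15)/6 = 42/6 = 7; σ²_A = ((15−3)/6)² = 4.000
te_B = (13 + 4·14 + 15)/6 = 84/6 = 14; σ²_B = ((15−13)/6)² = 0.111
te_C = (3 + 4·4 + 5)/6 = 24/6 = 4; σ²_C = ((5−3)/6)² = 0.111
te_D = (5 + 4·7 + 21)/6 = 54/6 = 9; σ²_D = ((21−5)/6)² = 7.111
te_E = (5 + 4·11 + 17)/6 = 66/6 = 11; σ²_E = ((17−5)/6)² = 4.000
te_F = (5 + 4·6 + 7)/6 = 36/6 = 6; σ²_F = ((7−5)/6)² = 0.111
te_G = (1 + 4·4 + 7)/6 = 24/6 = 4; σ²_G = ((7−1)/6)² = 1.000
te_H = (2 + 4·5 + 8)/6 = 30/6 = 5; σ²_H = ((8−2)/6)² = 1.000
te_I = (9 + 4·12 + 27)/6 = 84/6 = 14; σ²_I = ((27−9)/6)² = 9.000

Forward pass:
ES_A = 0; EF_A = 7
ES_B = 0; EF_B = 14
ES_C = 0; EF_C = 4
ES_D = 4; EF_D = 4+9 = 13
ES_E = 4; EF_E = 4+11 = 15
ES_F = 7; EF_F = 7+6 = 13
ES_G = 4; EF_G = 4+4 = 8
ES_H = 13; EF_H = 13+5 = 18
ES_I = max(EF_B=14, EF_E=15, EF_F=13, EF_G=8, EF_H=18) = 18; EF_I = 18+14 = 32
Expected project duration μ = 32 days. Critical path: C → D → H → I.

Variance along critical path = 0.111 + 7.111 + 1.000 + 9.000 = 17.222; σ = √17.222 = 4.150 days.
Z = (28 − 32) / 4.150 = -0.964
P(T ≤ 28) = Φ(-0.964) ≈ 0.168

0.168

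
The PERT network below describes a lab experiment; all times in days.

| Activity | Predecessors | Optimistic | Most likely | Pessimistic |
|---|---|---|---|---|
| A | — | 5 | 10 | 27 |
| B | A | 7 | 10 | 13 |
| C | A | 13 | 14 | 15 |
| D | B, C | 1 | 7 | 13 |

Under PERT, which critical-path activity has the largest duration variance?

A

te_A = (5 + 4·10 + 27)/6 = 72/6 = 12; σ²_A = ((27−5)/6)² = 13.444
te_B = (7 + 4·10 + 13)/6 = 60/6 = 10; σ²_B = ((13−7)/6)² = 1.000
te_C = (13 + 4·14 + 15)/6 = 84/6 = 14; σ²_C = ((15−13)/6)² = 0.111
te_D = (1 + 4·7 + 13)/6 = 42/6 = 7; σ²_D = ((13−1)/6)² = 4.000

Forward pass:
ES_A = 0; EF_A = 12
ES_B = 12; EF_B = 12+10 = 22
ES_C = 12; EF_C = 12+14 = 26
ES_D = max(EF_B=22, EF_C=26) = 26; EF_D = 26+7 = 33
Expected project duration μ = 33 days. Critical path: A → C → D.

Variances on critical path: σ²_A=13.444, σ²_C=0.111, σ²_D=4.000.
Largest is σ²_A = 13.444.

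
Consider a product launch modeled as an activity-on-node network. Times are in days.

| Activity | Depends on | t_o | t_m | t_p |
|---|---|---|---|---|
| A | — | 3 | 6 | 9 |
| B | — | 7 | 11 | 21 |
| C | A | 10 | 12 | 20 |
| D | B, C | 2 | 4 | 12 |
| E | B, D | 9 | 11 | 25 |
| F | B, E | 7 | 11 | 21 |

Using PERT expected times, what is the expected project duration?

te_A = (3 + 4·6 + 9)/6 = 36/6 = 6
te_B = (7 + 4·11 + 21)/6 = 72/6 = 12
te_C = (10 + 4·12 + 20)/6 = 78/6 = 13
te_D = (2 + 4·4 + 12)/6 = 30/6 = 5
te_E = (9 + 4·11 + 25)/6 = 78/6 = 13
te_F = (7 + 4·11 + 21)/6 = 72/6 = 12

Forward pass:
ES_A = 0; EF_A = 6
ES_B = 0; EF_B = 12
ES_C = 6; EF_C = 6+13 = 19
ES_D = max(EF_B=12, EF_C=19) = 19; EF_D = 19+5 = 24
ES_E = max(EF_B=12, EF_D=24) = 24; EF_E = 24+13 = 37
ES_F = max(EF_B=12, EF_E=37) = 37; EF_F = 37+12 = 49
Expected project duration μ = 49 days. Critical path: A → C → D → E → F.

49 days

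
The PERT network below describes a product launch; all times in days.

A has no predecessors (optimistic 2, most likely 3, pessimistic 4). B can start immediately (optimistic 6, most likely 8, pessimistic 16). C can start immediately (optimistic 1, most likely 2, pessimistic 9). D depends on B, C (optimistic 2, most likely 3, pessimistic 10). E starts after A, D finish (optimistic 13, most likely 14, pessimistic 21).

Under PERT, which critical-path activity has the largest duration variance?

te_A = (2 + 4·3 + 4)/6 = 18/6 = 3; σ²_A = ((4−2)/6)² = 0.111
te_B = (6 + 4·8 + 16)/6 = 54/6 = 9; σ²_B = ((16−6)/6)² = 2.778
te_C = (1 + 4·2 + 9)/6 = 18/6 = 3; σ²_C = ((9−1)/6)² = 1.778
te_D = (2 + 4·3 + 10)/6 = 24/6 = 4; σ²_D = ((10−2)/6)² = 1.778
te_E = (13 + 4·14 + 21)/6 = 90/6 = 15; σ²_E = ((21−13)/6)² = 1.778

Forward pass:
ES_A = 0; EF_A = 3
ES_B = 0; EF_B = 9
ES_C = 0; EF_C = 3
ES_D = max(EF_B=9, EF_C=3) = 9; EF_D = 9+4 = 13
ES_E = max(EF_A=3, EF_D=13) = 13; EF_E = 13+15 = 28
Expected project duration μ = 28 days. Critical path: B → D → E.

Variances on critical path: σ²_B=2.778, σ²_D=1.778, σ²_E=1.778.
Largest is σ²_B = 2.778.

B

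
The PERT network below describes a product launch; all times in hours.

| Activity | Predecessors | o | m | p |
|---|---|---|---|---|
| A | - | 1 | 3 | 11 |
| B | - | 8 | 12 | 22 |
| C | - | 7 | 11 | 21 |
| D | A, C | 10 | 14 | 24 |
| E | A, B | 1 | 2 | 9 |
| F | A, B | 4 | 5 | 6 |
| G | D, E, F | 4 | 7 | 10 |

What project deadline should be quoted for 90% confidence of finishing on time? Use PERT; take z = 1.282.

te_A = (1 + 4·3 + 11)/6 = 24/6 = 4; σ²_A = ((11−1)/6)² = 2.778
te_B = (8 + 4·12 + 22)/6 = 78/6 = 13; σ²_B = ((22−8)/6)² = 5.444
te_C = (7 + 4·11 + 21)/6 = 72/6 = 12; σ²_C = ((21−7)/6)² = 5.444
te_D = (10 + 4·14 + 24)/6 = 90/6 = 15; σ²_D = ((24−10)/6)² = 5.444
te_E = (1 + 4·2 + 9)/6 = 18/6 = 3; σ²_E = ((9−1)/6)² = 1.778
te_F = (4 + 4·5 + 6)/6 = 30/6 = 5; σ²_F = ((6−4)/6)² = 0.111
te_G = (4 + 4·7 + 10)/6 = 42/6 = 7; σ²_G = ((10−4)/6)² = 1.000

Forward pass:
ES_A = 0; EF_A = 4
ES_B = 0; EF_B = 13
ES_C = 0; EF_C = 12
ES_D = max(EF_A=4, EF_C=12) = 12; EF_D = 12+15 = 27
ES_E = max(EF_A=4, EF_B=13) = 13; EF_E = 13+3 = 16
ES_F = max(EF_A=4, EF_B=13) = 13; EF_F = 13+5 = 18
ES_G = max(EF_D=27, EF_E=16, EF_F=18) = 27; EF_G = 27+7 = 34
Expected project duration μ = 34 hours. Critical path: C → D → G.

Variance along critical path = 5.444 + 5.444 + 1.000 = 11.889; σ = 3.448 hours.
D = μ + z·σ = 34 + 1.282·3.448 = 38.4 hours

38.4 hours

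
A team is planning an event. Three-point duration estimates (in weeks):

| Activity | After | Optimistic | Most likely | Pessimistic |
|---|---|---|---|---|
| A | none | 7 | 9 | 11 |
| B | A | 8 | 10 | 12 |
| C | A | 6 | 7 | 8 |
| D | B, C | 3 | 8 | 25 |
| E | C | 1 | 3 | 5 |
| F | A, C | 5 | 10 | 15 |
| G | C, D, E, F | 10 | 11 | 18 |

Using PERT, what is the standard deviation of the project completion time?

4.01 weeks

te_A = (7 + 4·9 + 11)/6 = 54/6 = 9; σ²_A = ((11−7)/6)² = 0.444
te_B = (8 + 4·10 + 12)/6 = 60/6 = 10; σ²_B = ((12−8)/6)² = 0.444
te_C = (6 + 4·7 + 8)/6 = 42/6 = 7; σ²_C = ((8−6)/6)² = 0.111
te_D = (3 + 4·8 + 25)/6 = 60/6 = 10; σ²_D = ((25−3)/6)² = 13.444
te_E = (1 + 4·3 + 5)/6 = 18/6 = 3; σ²_E = ((5−1)/6)² = 0.444
te_F = (5 + 4·10 + 15)/6 = 60/6 = 10; σ²_F = ((15−5)/6)² = 2.778
te_G = (10 + 4·11 + 18)/6 = 72/6 = 12; σ²_G = ((18−10)/6)² = 1.778

Forward pass:
ES_A = 0; EF_A = 9
ES_B = 9; EF_B = 9+10 = 19
ES_C = 9; EF_C = 9+7 = 16
ES_D = max(EF_B=19, EF_C=16) = 19; EF_D = 19+10 = 29
ES_E = 16; EF_E = 16+3 = 19
ES_F = max(EF_A=9, EF_C=16) = 16; EF_F = 16+10 = 26
ES_G = max(EF_C=16, EF_D=29, EF_E=19, EF_F=26) = 29; EF_G = 29+12 = 41
Expected project duration μ = 41 weeks. Critical path: A → B → D → G.

Variance along critical path = 0.444 + 0.444 + 13.444 + 1.778 = 16.111
σ = √16.111 = 4.014 weeks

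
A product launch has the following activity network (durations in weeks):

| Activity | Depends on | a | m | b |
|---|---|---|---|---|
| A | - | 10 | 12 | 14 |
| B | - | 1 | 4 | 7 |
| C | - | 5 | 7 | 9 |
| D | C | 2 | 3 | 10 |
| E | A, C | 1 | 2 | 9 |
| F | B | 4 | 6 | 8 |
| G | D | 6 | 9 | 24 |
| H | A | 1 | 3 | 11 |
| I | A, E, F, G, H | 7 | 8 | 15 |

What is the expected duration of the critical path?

31 weeks

te_A = (10 + 4·12 + 14)/6 = 72/6 = 12
te_B = (1 + 4·4 + 7)/6 = 24/6 = 4
te_C = (5 + 4·7 + 9)/6 = 42/6 = 7
te_D = (2 + 4·3 + 10)/6 = 24/6 = 4
te_E = (1 + 4·2 + 9)/6 = 18/6 = 3
te_F = (4 + 4·6 + 8)/6 = 36/6 = 6
te_G = (6 + 4·9 + 24)/6 = 66/6 = 11
te_H = (1 + 4·3 + 11)/6 = 24/6 = 4
te_I = (7 + 4·8 + 15)/6 = 54/6 = 9

Forward pass:
ES_A = 0; EF_A = 12
ES_B = 0; EF_B = 4
ES_C = 0; EF_C = 7
ES_D = 7; EF_D = 7+4 = 11
ES_E = max(EF_A=12, EF_C=7) = 12; EF_E = 12+3 = 15
ES_F = 4; EF_F = 4+6 = 10
ES_G = 11; EF_G = 11+11 = 22
ES_H = 12; EF_H = 12+4 = 16
ES_I = max(EF_A=12, EF_E=15, EF_F=10, EF_G=22, EF_H=16) = 22; EF_I = 22+9 = 31
Expected project duration μ = 31 weeks. Critical path: C → D → G → I.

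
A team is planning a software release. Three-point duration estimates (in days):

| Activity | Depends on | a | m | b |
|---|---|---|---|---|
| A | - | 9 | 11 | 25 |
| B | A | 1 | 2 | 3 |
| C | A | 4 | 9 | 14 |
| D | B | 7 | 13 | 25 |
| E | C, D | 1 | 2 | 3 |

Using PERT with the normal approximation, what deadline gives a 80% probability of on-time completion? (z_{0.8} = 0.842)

34.4 days

te_A = (9 + 4·11 + 25)/6 = 78/6 = 13; σ²_A = ((25−9)/6)² = 7.111
te_B = (1 + 4·2 + 3)/6 = 12/6 = 2; σ²_B = ((3−1)/6)² = 0.111
te_C = (4 + 4·9 + 14)/6 = 54/6 = 9; σ²_C = ((14−4)/6)² = 2.778
te_D = (7 + 4·13 + 25)/6 = 84/6 = 14; σ²_D = ((25−7)/6)² = 9.000
te_E = (1 + 4·2 + 3)/6 = 12/6 = 2; σ²_E = ((3−1)/6)² = 0.111

Forward pass:
ES_A = 0; EF_A = 13
ES_B = 13; EF_B = 13+2 = 15
ES_C = 13; EF_C = 13+9 = 22
ES_D = 15; EF_D = 15+14 = 29
ES_E = max(EF_C=22, EF_D=29) = 29; EF_E = 29+2 = 31
Expected project duration μ = 31 days. Critical path: A → B → D → E.

Variance along critical path = 7.111 + 0.111 + 9.000 + 0.111 = 16.333; σ = 4.041 days.
D = μ + z·σ = 31 + 0.842·4.041 = 34.4 days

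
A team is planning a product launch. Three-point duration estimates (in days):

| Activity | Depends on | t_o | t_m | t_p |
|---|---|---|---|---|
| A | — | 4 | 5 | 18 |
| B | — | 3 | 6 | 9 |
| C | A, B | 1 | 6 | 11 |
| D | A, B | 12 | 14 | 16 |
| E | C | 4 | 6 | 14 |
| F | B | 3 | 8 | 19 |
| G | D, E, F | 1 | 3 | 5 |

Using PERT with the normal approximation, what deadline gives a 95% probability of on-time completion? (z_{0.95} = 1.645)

28.1 days

te_A = (4 + 4·5 + 18)/6 = 42/6 = 7; σ²_A = ((18−4)/6)² = 5.444
te_B = (3 + 4·6 + 9)/6 = 36/6 = 6; σ²_B = ((9−3)/6)² = 1.000
te_C = (1 + 4·6 + 11)/6 = 36/6 = 6; σ²_C = ((11−1)/6)² = 2.778
te_D = (12 + 4·14 + 16)/6 = 84/6 = 14; σ²_D = ((16−12)/6)² = 0.444
te_E = (4 + 4·6 + 14)/6 = 42/6 = 7; σ²_E = ((14−4)/6)² = 2.778
te_F = (3 + 4·8 + 19)/6 = 54/6 = 9; σ²_F = ((19−3)/6)² = 7.111
te_G = (1 + 4·3 + 5)/6 = 18/6 = 3; σ²_G = ((5−1)/6)² = 0.444

Forward pass:
ES_A = 0; EF_A = 7
ES_B = 0; EF_B = 6
ES_C = max(EF_A=7, EF_B=6) = 7; EF_C = 7+6 = 13
ES_D = max(EF_A=7, EF_B=6) = 7; EF_D = 7+14 = 21
ES_E = 13; EF_E = 13+7 = 20
ES_F = 6; EF_F = 6+9 = 15
ES_G = max(EF_D=21, EF_E=20, EF_F=15) = 21; EF_G = 21+3 = 24
Expected project duration μ = 24 days. Critical path: A → D → G.

Variance along critical path = 5.444 + 0.444 + 0.444 = 6.333; σ = 2.517 days.
D = μ + z·σ = 24 + 1.645·2.517 = 28.1 days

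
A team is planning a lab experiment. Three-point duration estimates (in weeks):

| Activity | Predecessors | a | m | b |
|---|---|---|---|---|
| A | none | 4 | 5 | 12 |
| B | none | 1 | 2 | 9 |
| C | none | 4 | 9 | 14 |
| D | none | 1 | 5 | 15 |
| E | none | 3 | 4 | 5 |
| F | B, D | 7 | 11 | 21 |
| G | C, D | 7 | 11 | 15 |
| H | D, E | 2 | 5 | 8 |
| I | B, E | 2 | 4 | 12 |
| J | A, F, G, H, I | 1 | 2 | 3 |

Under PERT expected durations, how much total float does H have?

9 weeks

te_A = (4 + 4·5 + 12)/6 = 36/6 = 6
te_B = (1 + 4·2 + 9)/6 = 18/6 = 3
te_C = (4 + 4·9 + 14)/6 = 54/6 = 9
te_D = (1 + 4·5 + 15)/6 = 36/6 = 6
te_E = (3 + 4·4 + 5)/6 = 24/6 = 4
te_F = (7 + 4·11 + 21)/6 = 72/6 = 12
te_G = (7 + 4·11 + 15)/6 = 66/6 = 11
te_H = (2 + 4·5 + 8)/6 = 30/6 = 5
te_I = (2 + 4·4 + 12)/6 = 30/6 = 5
te_J = (1 + 4·2 + 3)/6 = 12/6 = 2

Forward pass:
ES_A = 0; EF_A = 6
ES_B = 0; EF_B = 3
ES_C = 0; EF_C = 9
ES_D = 0; EF_D = 6
ES_E = 0; EF_E = 4
ES_F = max(EF_B=3, EF_D=6) = 6; EF_F = 6+12 = 18
ES_G = max(EF_C=9, EF_D=6) = 9; EF_G = 9+11 = 20
ES_H = max(EF_D=6, EF_E=4) = 6; EF_H = 6+5 = 11
ES_I = max(EF_B=3, EF_E=4) = 4; EF_I = 4+5 = 9
ES_J = max(EF_A=6, EF_F=18, EF_G=20, EF_H=11, EF_I=9) = 20; EF_J = 20+2 = 22
Expected project duration μ = 22 weeks. Critical path: C → G → J.

Backward pass:
LF_J = 22; LS_J = 22−2 = 20
LF_I = LS_J = 20; LS_I = 20−5 = 15
LF_H = LS_J = 20; LS_H = 20−5 = 15
LF_G = LS_J = 20; LS_G = 20−11 = 9
LF_F = LS_J = 20; LS_F = 20−12 = 8
LF_E = min(LS_H=15, LS_I=15) = 15; LS_E = 15−4 = 11
LF_D = min(LS_F=8, LS_G=9, LS_H=15) = 8; LS_D = 8−6 = 2
LF_C = LS_G = 9; LS_C = 9−9 = 0
LF_B = min(LS_F=8, LS_I=15) = 8; LS_B = 8−3 = 5
LF_A = LS_J = 20; LS_A = 20−6 = 14
Slack_H = LS_H − ES_H = 15 − 6 = 9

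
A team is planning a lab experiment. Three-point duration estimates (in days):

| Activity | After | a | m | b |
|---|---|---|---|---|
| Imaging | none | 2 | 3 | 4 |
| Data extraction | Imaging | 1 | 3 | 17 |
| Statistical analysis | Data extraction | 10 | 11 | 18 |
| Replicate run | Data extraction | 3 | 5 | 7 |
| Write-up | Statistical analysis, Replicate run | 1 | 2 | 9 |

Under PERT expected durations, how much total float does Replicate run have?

te_Imaging = (2 + 4·3 + 4)/6 = 18/6 = 3
te_Data extraction = (1 + 4·3 + 17)/6 = 30/6 = 5
te_Statistical analysis = (10 + 4·11 + 18)/6 = 72/6 = 12
te_Replicate run = (3 + 4·5 + 7)/6 = 30/6 = 5
te_Write-up = (1 + 4·2 + 9)/6 = 18/6 = 3

Forward pass:
ES_Imaging = 0; EF_Imaging = 3
ES_Data extraction = 3; EF_Data extraction = 3+5 = 8
ES_Statistical analysis = 8; EF_Statistical analysis = 8+12 = 20
ES_Replicate run = 8; EF_Replicate run = 8+5 = 13
ES_Write-up = max(EF_Statistical analysis=20, EF_Replicate run=13) = 20; EF_Write-up = 20+3 = 23
Expected project duration μ = 23 days. Critical path: Imaging → Data extraction → Statistical analysis → Write-up.

Backward pass:
LF_Write-up = 23; LS_Write-up = 23−3 = 20
LF_Replicate run = LS_Write-up = 20; LS_Replicate run = 20−5 = 15
LF_Statistical analysis = LS_Write-up = 20; LS_Statistical analysis = 20−12 = 8
LF_Data extraction = min(LS_Statistical analysis=8, LS_Replicate run=15) = 8; LS_Data extraction = 8−5 = 3
LF_Imaging = LS_Data extraction = 3; LS_Imaging = 3−3 = 0
Slack_Replicate run = LS_Replicate run − ES_Replicate run = 15 − 8 = 7

7 days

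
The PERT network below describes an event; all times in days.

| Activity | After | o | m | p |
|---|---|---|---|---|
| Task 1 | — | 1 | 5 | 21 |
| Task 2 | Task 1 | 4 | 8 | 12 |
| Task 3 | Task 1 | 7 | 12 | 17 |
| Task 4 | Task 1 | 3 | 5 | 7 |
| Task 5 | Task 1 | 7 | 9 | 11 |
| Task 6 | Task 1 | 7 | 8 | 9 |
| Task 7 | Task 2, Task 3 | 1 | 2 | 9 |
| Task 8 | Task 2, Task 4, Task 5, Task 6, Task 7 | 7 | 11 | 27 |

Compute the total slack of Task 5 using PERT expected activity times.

6 days

te_Task 1 = (1 + 4·5 + 21)/6 = 42/6 = 7
te_Task 2 = (4 + 4·8 + 12)/6 = 48/6 = 8
te_Task 3 = (7 + 4·12 + 17)/6 = 72/6 = 12
te_Task 4 = (3 + 4·5 + 7)/6 = 30/6 = 5
te_Task 5 = (7 + 4·9 + 11)/6 = 54/6 = 9
te_Task 6 = (7 + 4·8 + 9)/6 = 48/6 = 8
te_Task 7 = (1 + 4·2 + 9)/6 = 18/6 = 3
te_Task 8 = (7 + 4·11 + 27)/6 = 78/6 = 13

Forward pass:
ES_Task 1 = 0; EF_Task 1 = 7
ES_Task 2 = 7; EF_Task 2 = 7+8 = 15
ES_Task 3 = 7; EF_Task 3 = 7+12 = 19
ES_Task 4 = 7; EF_Task 4 = 7+5 = 12
ES_Task 5 = 7; EF_Task 5 = 7+9 = 16
ES_Task 6 = 7; EF_Task 6 = 7+8 = 15
ES_Task 7 = max(EF_Task 2=15, EF_Task 3=19) = 19; EF_Task 7 = 19+3 = 22
ES_Task 8 = max(EF_Task 2=15, EF_Task 4=12, EF_Task 5=16, EF_Task 6=15, EF_Task 7=22) = 22; EF_Task 8 = 22+13 = 35
Expected project duration μ = 35 days. Critical path: Task 1 → Task 3 → Task 7 → Task 8.

Backward pass:
LF_Task 8 = 35; LS_Task 8 = 35−13 = 22
LF_Task 7 = LS_Task 8 = 22; LS_Task 7 = 22−3 = 19
LF_Task 6 = LS_Task 8 = 22; LS_Task 6 = 22−8 = 14
LF_Task 5 = LS_Task 8 = 22; LS_Task 5 = 22−9 = 13
LF_Task 4 = LS_Task 8 = 22; LS_Task 4 = 22−5 = 17
LF_Task 3 = LS_Task 7 = 19; LS_Task 3 = 19−12 = 7
LF_Task 2 = min(LS_Task 7=19, LS_Task 8=22) = 19; LS_Task 2 = 19−8 = 11
LF_Task 1 = min(LS_Task 2=11, LS_Task 3=7, LS_Task 4=17, LS_Task 5=13, LS_Task 6=14) = 7; LS_Task 1 = 7−7 = 0
Slack_Task 5 = LS_Task 5 − ES_Task 5 = 13 − 7 = 6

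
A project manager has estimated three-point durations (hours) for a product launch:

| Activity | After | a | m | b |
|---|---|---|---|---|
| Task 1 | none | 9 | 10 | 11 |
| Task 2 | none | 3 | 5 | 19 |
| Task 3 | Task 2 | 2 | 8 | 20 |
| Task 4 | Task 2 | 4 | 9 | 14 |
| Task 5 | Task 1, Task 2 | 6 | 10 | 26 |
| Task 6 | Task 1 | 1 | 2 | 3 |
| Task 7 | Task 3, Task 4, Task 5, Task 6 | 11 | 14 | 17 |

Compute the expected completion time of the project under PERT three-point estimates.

36 hours

te_Task 1 = (9 + 4·10 + 11)/6 = 60/6 = 10
te_Task 2 = (3 + 4·5 + 19)/6 = 42/6 = 7
te_Task 3 = (2 + 4·8 + 20)/6 = 54/6 = 9
te_Task 4 = (4 + 4·9 + 14)/6 = 54/6 = 9
te_Task 5 = (6 + 4·10 + 26)/6 = 72/6 = 12
te_Task 6 = (1 + 4·2 + 3)/6 = 12/6 = 2
te_Task 7 = (11 + 4·14 + 17)/6 = 84/6 = 14

Forward pass:
ES_Task 1 = 0; EF_Task 1 = 10
ES_Task 2 = 0; EF_Task 2 = 7
ES_Task 3 = 7; EF_Task 3 = 7+9 = 16
ES_Task 4 = 7; EF_Task 4 = 7+9 = 16
ES_Task 5 = max(EF_Task 1=10, EF_Task 2=7) = 10; EF_Task 5 = 10+12 = 22
ES_Task 6 = 10; EF_Task 6 = 10+2 = 12
ES_Task 7 = max(EF_Task 3=16, EF_Task 4=16, EF_Task 5=22, EF_Task 6=12) = 22; EF_Task 7 = 22+14 = 36
Expected project duration μ = 36 hours. Critical path: Task 1 → Task 5 → Task 7.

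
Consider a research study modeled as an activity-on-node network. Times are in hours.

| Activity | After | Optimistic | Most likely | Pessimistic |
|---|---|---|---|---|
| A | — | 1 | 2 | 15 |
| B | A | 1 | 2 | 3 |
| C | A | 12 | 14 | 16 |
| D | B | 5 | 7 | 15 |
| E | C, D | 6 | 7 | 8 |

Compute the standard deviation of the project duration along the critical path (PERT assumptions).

te_A = (1 + 4·2 + 15)/6 = 24/6 = 4; σ²_A = ((15−1)/6)² = 5.444
te_B = (1 + 4·2 + 3)/6 = 12/6 = 2; σ²_B = ((3−1)/6)² = 0.111
te_C = (12 + 4·14 + 16)/6 = 84/6 = 14; σ²_C = ((16−12)/6)² = 0.444
te_D = (5 + 4·7 + 15)/6 = 48/6 = 8; σ²_D = ((15−5)/6)² = 2.778
te_E = (6 + 4·7 + 8)/6 = 42/6 = 7; σ²_E = ((8−6)/6)² = 0.111

Forward pass:
ES_A = 0; EF_A = 4
ES_B = 4; EF_B = 4+2 = 6
ES_C = 4; EF_C = 4+14 = 18
ES_D = 6; EF_D = 6+8 = 14
ES_E = max(EF_C=18, EF_D=14) = 18; EF_E = 18+7 = 25
Expected project duration μ = 25 hours. Critical path: A → C → E.

Variance along critical path = 5.444 + 0.444 + 0.111 = 6.000
σ = √6.000 = 2.449 hours

2.45 hours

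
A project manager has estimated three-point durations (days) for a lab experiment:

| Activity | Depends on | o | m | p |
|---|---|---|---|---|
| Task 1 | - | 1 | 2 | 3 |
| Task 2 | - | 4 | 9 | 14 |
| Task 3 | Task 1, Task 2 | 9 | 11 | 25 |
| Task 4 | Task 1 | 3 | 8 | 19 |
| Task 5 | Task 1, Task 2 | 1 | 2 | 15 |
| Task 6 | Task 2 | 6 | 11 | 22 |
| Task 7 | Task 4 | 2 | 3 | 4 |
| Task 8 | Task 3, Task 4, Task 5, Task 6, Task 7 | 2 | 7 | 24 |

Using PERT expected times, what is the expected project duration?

te_Task 1 = (1 + 4·2 + 3)/6 = 12/6 = 2
te_Task 2 = (4 + 4·9 + 14)/6 = 54/6 = 9
te_Task 3 = (9 + 4·11 + 25)/6 = 78/6 = 13
te_Task 4 = (3 + 4·8 + 19)/6 = 54/6 = 9
te_Task 5 = (1 + 4·2 + 15)/6 = 24/6 = 4
te_Task 6 = (6 + 4·11 + 22)/6 = 72/6 = 12
te_Task 7 = (2 + 4·3 + 4)/6 = 18/6 = 3
te_Task 8 = (2 + 4·7 + 24)/6 = 54/6 = 9

Forward pass:
ES_Task 1 = 0; EF_Task 1 = 2
ES_Task 2 = 0; EF_Task 2 = 9
ES_Task 3 = max(EF_Task 1=2, EF_Task 2=9) = 9; EF_Task 3 = 9+13 = 22
ES_Task 4 = 2; EF_Task 4 = 2+9 = 11
ES_Task 5 = max(EF_Task 1=2, EF_Task 2=9) = 9; EF_Task 5 = 9+4 = 13
ES_Task 6 = 9; EF_Task 6 = 9+12 = 21
ES_Task 7 = 11; EF_Task 7 = 11+3 = 14
ES_Task 8 = max(EF_Task 3=22, EF_Task 4=11, EF_Task 5=13, EF_Task 6=21, EF_Task 7=14) = 22; EF_Task 8 = 22+9 = 31
Expected project duration μ = 31 days. Critical path: Task 2 → Task 3 → Task 8.

31 days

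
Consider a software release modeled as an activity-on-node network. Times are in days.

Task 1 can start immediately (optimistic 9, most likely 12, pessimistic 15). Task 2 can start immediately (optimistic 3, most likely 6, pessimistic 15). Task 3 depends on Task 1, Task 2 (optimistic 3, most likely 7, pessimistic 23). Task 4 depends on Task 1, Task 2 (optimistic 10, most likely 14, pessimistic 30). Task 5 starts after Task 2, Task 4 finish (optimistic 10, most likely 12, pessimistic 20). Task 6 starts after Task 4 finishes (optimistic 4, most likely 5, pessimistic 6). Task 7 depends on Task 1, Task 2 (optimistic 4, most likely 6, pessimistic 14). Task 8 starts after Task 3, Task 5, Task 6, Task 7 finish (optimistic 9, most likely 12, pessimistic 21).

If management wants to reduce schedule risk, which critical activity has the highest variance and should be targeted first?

Task 4

te_Task 1 = (9 + 4·12 + 15)/6 = 72/6 = 12; σ²_Task 1 = ((15−9)/6)² = 1.000
te_Task 2 = (3 + 4·6 + 15)/6 = 42/6 = 7; σ²_Task 2 = ((15−3)/6)² = 4.000
te_Task 3 = (3 + 4·7 + 23)/6 = 54/6 = 9; σ²_Task 3 = ((23−3)/6)² = 11.111
te_Task 4 = (10 + 4·14 + 30)/6 = 96/6 = 16; σ²_Task 4 = ((30−10)/6)² = 11.111
te_Task 5 = (10 + 4·12 + 20)/6 = 78/6 = 13; σ²_Task 5 = ((20−10)/6)² = 2.778
te_Task 6 = (4 + 4·5 + 6)/6 = 30/6 = 5; σ²_Task 6 = ((6−4)/6)² = 0.111
te_Task 7 = (4 + 4·6 + 14)/6 = 42/6 = 7; σ²_Task 7 = ((14−4)/6)² = 2.778
te_Task 8 = (9 + 4·12 + 21)/6 = 78/6 = 13; σ²_Task 8 = ((21−9)/6)² = 4.000

Forward pass:
ES_Task 1 = 0; EF_Task 1 = 12
ES_Task 2 = 0; EF_Task 2 = 7
ES_Task 3 = max(EF_Task 1=12, EF_Task 2=7) = 12; EF_Task 3 = 12+9 = 21
ES_Task 4 = max(EF_Task 1=12, EF_Task 2=7) = 12; EF_Task 4 = 12+16 = 28
ES_Task 5 = max(EF_Task 2=7, EF_Task 4=28) = 28; EF_Task 5 = 28+13 = 41
ES_Task 6 = 28; EF_Task 6 = 28+5 = 33
ES_Task 7 = max(EF_Task 1=12, EF_Task 2=7) = 12; EF_Task 7 = 12+7 = 19
ES_Task 8 = max(EF_Task 3=21, EF_Task 5=41, EF_Task 6=33, EF_Task 7=19) = 41; EF_Task 8 = 41+13 = 54
Expected project duration μ = 54 days. Critical path: Task 1 → Task 4 → Task 5 → Task 8.

Variances on critical path: σ²_Task 1=1.000, σ²_Task 4=11.111, σ²_Task 5=2.778, σ²_Task 8=4.000.
Largest is σ²_Task 4 = 11.111.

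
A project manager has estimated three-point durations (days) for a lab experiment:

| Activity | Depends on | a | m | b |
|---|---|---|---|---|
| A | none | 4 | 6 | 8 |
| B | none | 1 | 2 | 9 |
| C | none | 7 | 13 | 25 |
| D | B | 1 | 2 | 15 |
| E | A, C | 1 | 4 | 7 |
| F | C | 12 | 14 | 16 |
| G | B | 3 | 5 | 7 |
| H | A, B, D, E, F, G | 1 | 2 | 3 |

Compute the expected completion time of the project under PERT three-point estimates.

te_A = (4 + 4·6 + 8)/6 = 36/6 = 6
te_B = (1 + 4·2 + 9)/6 = 18/6 = 3
te_C = (7 + 4·13 + 25)/6 = 84/6 = 14
te_D = (1 + 4·2 + 15)/6 = 24/6 = 4
te_E = (1 + 4·4 + 7)/6 = 24/6 = 4
te_F = (12 + 4·14 + 16)/6 = 84/6 = 14
te_G = (3 + 4·5 + 7)/6 = 30/6 = 5
te_H = (1 + 4·2 + 3)/6 = 12/6 = 2

Forward pass:
ES_A = 0; EF_A = 6
ES_B = 0; EF_B = 3
ES_C = 0; EF_C = 14
ES_D = 3; EF_D = 3+4 = 7
ES_E = max(EF_A=6, EF_C=14) = 14; EF_E = 14+4 = 18
ES_F = 14; EF_F = 14+14 = 28
ES_G = 3; EF_G = 3+5 = 8
ES_H = max(EF_A=6, EF_B=3, EF_D=7, EF_E=18, EF_F=28, EF_G=8) = 28; EF_H = 28+2 = 30
Expected project duration μ = 30 days. Critical path: C → F → H.

30 days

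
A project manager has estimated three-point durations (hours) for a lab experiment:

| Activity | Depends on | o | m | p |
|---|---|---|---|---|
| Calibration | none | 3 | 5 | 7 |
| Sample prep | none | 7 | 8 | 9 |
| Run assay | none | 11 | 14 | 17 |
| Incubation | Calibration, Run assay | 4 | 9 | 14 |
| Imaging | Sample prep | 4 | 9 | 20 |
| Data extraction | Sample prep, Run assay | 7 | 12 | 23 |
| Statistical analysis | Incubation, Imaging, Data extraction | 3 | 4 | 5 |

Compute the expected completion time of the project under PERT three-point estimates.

31 hours

te_Calibration = (3 + 4·5 + 7)/6 = 30/6 = 5
te_Sample prep = (7 + 4·8 + 9)/6 = 48/6 = 8
te_Run assay = (11 + 4·14 + 17)/6 = 84/6 = 14
te_Incubation = (4 + 4·9 + 14)/6 = 54/6 = 9
te_Imaging = (4 + 4·9 + 20)/6 = 60/6 = 10
te_Data extraction = (7 + 4·12 + 23)/6 = 78/6 = 13
te_Statistical analysis = (3 + 4·4 + 5)/6 = 24/6 = 4

Forward pass:
ES_Calibration = 0; EF_Calibration = 5
ES_Sample prep = 0; EF_Sample prep = 8
ES_Run assay = 0; EF_Run assay = 14
ES_Incubation = max(EF_Calibration=5, EF_Run assay=14) = 14; EF_Incubation = 14+9 = 23
ES_Imaging = 8; EF_Imaging = 8+10 = 18
ES_Data extraction = max(EF_Sample prep=8, EF_Run assay=14) = 14; EF_Data extraction = 14+13 = 27
ES_Statistical analysis = max(EF_Incubation=23, EF_Imaging=18, EF_Data extraction=27) = 27; EF_Statistical analysis = 27+4 = 31
Expected project duration μ = 31 hours. Critical path: Run assay → Data extraction → Statistical analysis.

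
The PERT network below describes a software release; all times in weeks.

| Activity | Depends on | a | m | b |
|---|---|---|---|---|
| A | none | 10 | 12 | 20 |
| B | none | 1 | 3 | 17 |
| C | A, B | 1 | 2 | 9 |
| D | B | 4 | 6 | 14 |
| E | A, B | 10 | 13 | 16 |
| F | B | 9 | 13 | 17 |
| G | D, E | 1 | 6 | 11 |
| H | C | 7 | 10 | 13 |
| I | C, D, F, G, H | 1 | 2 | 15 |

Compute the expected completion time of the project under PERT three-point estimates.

te_A = (10 + 4·12 + 20)/6 = 78/6 = 13
te_B = (1 + 4·3 + 17)/6 = 30/6 = 5
te_C = (1 + 4·2 + 9)/6 = 18/6 = 3
te_D = (4 + 4·6 + 14)/6 = 42/6 = 7
te_E = (10 + 4·13 + 16)/6 = 78/6 = 13
te_F = (9 + 4·13 + 17)/6 = 78/6 = 13
te_G = (1 + 4·6 + 11)/6 = 36/6 = 6
te_H = (7 + 4·10 + 13)/6 = 60/6 = 10
te_I = (1 + 4·2 + 15)/6 = 24/6 = 4

Forward pass:
ES_A = 0; EF_A = 13
ES_B = 0; EF_B = 5
ES_C = max(EF_A=13, EF_B=5) = 13; EF_C = 13+3 = 16
ES_D = 5; EF_D = 5+7 = 12
ES_E = max(EF_A=13, EF_B=5) = 13; EF_E = 13+13 = 26
ES_F = 5; EF_F = 5+13 = 18
ES_G = max(EF_D=12, EF_E=26) = 26; EF_G = 26+6 = 32
ES_H = 16; EF_H = 16+10 = 26
ES_I = max(EF_C=16, EF_D=12, EF_F=18, EF_G=32, EF_H=26) = 32; EF_I = 32+4 = 36
Expected project duration μ = 36 weeks. Critical path: A → E → G → I.

36 weeks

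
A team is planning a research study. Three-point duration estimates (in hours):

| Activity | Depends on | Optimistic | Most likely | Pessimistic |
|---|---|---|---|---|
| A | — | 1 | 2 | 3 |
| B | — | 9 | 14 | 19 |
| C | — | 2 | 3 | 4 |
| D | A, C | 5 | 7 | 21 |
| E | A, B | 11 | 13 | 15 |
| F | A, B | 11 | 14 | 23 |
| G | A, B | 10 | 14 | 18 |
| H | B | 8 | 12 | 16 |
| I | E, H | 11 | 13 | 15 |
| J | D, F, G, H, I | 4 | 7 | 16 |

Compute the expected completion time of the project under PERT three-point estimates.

te_A = (1 + 4·2 + 3)/6 = 12/6 = 2
te_B = (9 + 4·14 + 19)/6 = 84/6 = 14
te_C = (2 + 4·3 + 4)/6 = 18/6 = 3
te_D = (5 + 4·7 + 21)/6 = 54/6 = 9
te_E = (11 + 4·13 + 15)/6 = 78/6 = 13
te_F = (11 + 4·14 + 23)/6 = 90/6 = 15
te_G = (10 + 4·14 + 18)/6 = 84/6 = 14
te_H = (8 + 4·12 + 16)/6 = 72/6 = 12
te_I = (11 + 4·13 + 15)/6 = 78/6 = 13
te_J = (4 + 4·7 + 16)/6 = 48/6 = 8

Forward pass:
ES_A = 0; EF_A = 2
ES_B = 0; EF_B = 14
ES_C = 0; EF_C = 3
ES_D = max(EF_A=2, EF_C=3) = 3; EF_D = 3+9 = 12
ES_E = max(EF_A=2, EF_B=14) = 14; EF_E = 14+13 = 27
ES_F = max(EF_A=2, EF_B=14) = 14; EF_F = 14+15 = 29
ES_G = max(EF_A=2, EF_B=14) = 14; EF_G = 14+14 = 28
ES_H = 14; EF_H = 14+12 = 26
ES_I = max(EF_E=27, EF_H=26) = 27; EF_I = 27+13 = 40
ES_J = max(EF_D=12, EF_F=29, EF_G=28, EF_H=26, EF_I=40) = 40; EF_J = 40+8 = 48
Expected project duration μ = 48 hours. Critical path: B → E → I → J.

48 hours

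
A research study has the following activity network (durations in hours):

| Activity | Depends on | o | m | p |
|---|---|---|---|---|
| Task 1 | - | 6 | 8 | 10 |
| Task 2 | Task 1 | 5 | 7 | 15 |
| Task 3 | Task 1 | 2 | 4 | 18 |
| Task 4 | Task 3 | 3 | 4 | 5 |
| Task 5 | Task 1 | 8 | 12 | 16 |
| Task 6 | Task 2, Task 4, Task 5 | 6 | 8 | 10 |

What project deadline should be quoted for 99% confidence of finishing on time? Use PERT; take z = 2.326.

te_Task 1 = (6 + 4·8 + 10)/6 = 48/6 = 8; σ²_Task 1 = ((10−6)/6)² = 0.444
te_Task 2 = (5 + 4·7 + 15)/6 = 48/6 = 8; σ²_Task 2 = ((15−5)/6)² = 2.778
te_Task 3 = (2 + 4·4 + 18)/6 = 36/6 = 6; σ²_Task 3 = ((18−2)/6)² = 7.111
te_Task 4 = (3 + 4·4 + 5)/6 = 24/6 = 4; σ²_Task 4 = ((5−3)/6)² = 0.111
te_Task 5 = (8 + 4·12 + 16)/6 = 72/6 = 12; σ²_Task 5 = ((16−8)/6)² = 1.778
te_Task 6 = (6 + 4·8 + 10)/6 = 48/6 = 8; σ²_Task 6 = ((10−6)/6)² = 0.444

Forward pass:
ES_Task 1 = 0; EF_Task 1 = 8
ES_Task 2 = 8; EF_Task 2 = 8+8 = 16
ES_Task 3 = 8; EF_Task 3 = 8+6 = 14
ES_Task 4 = 14; EF_Task 4 = 14+4 = 18
ES_Task 5 = 8; EF_Task 5 = 8+12 = 20
ES_Task 6 = max(EF_Task 2=16, EF_Task 4=18, EF_Task 5=20) = 20; EF_Task 6 = 20+8 = 28
Expected project duration μ = 28 hours. Critical path: Task 1 → Task 5 → Task 6.

Variance along critical path = 0.444 + 1.778 + 0.444 = 2.667; σ = 1.633 hours.
D = μ + z·σ = 28 + 2.326·1.633 = 31.8 hours

31.8 hours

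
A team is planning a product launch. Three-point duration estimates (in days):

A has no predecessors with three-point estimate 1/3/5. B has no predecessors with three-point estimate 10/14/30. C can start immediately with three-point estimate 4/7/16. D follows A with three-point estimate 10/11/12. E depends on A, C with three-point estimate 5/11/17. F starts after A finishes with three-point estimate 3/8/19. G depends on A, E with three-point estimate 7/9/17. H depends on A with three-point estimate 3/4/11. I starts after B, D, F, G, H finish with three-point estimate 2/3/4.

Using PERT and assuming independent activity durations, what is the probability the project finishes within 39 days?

0.983

te_A = (1 + 4·3 + 5)/6 = 18/6 = 3; σ²_A = ((5−1)/6)² = 0.444
te_B = (10 + 4·14 + 30)/6 = 96/6 = 16; σ²_B = ((30−10)/6)² = 11.111
te_C = (4 + 4·7 + 16)/6 = 48/6 = 8; σ²_C = ((16−4)/6)² = 4.000
te_D = (10 + 4·11 + 12)/6 = 66/6 = 11; σ²_D = ((12−10)/6)² = 0.111
te_E = (5 + 4·11 + 17)/6 = 66/6 = 11; σ²_E = ((17−5)/6)² = 4.000
te_F = (3 + 4·8 + 19)/6 = 54/6 = 9; σ²_F = ((19−3)/6)² = 7.111
te_G = (7 + 4·9 + 17)/6 = 60/6 = 10; σ²_G = ((17−7)/6)² = 2.778
te_H = (3 + 4·4 + 11)/6 = 30/6 = 5; σ²_H = ((11−3)/6)² = 1.778
te_I = (2 + 4·3 + 4)/6 = 18/6 = 3; σ²_I = ((4−2)/6)² = 0.111

Forward pass:
ES_A = 0; EF_A = 3
ES_B = 0; EF_B = 16
ES_C = 0; EF_C = 8
ES_D = 3; EF_D = 3+11 = 14
ES_E = max(EF_A=3, EF_C=8) = 8; EF_E = 8+11 = 19
ES_F = 3; EF_F = 3+9 = 12
ES_G = max(EF_A=3, EF_E=19) = 19; EF_G = 19+10 = 29
ES_H = 3; EF_H = 3+5 = 8
ES_I = max(EF_B=16, EF_D=14, EF_F=12, EF_G=29, EF_H=8) = 29; EF_I = 29+3 = 32
Expected project duration μ = 32 days. Critical path: C → E → G → I.

Variance along critical path = 4.000 + 4.000 + 2.778 + 0.111 = 10.889; σ = √10.889 = 3.300 days.
Z = (39 − 32) / 3.300 = 2.121
P(T ≤ 39) = Φ(2.121) ≈ 0.983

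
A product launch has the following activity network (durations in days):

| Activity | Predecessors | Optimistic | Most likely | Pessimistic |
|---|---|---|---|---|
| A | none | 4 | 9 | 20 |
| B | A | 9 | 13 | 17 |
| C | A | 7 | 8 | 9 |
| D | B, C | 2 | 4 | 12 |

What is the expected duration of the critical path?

te_A = (4 + 4·9 + 20)/6 = 60/6 = 10
te_B = (9 + 4·13 + 17)/6 = 78/6 = 13
te_C = (7 + 4·8 + 9)/6 = 48/6 = 8
te_D = (2 + 4·4 + 12)/6 = 30/6 = 5

Forward pass:
ES_A = 0; EF_A = 10
ES_B = 10; EF_B = 10+13 = 23
ES_C = 10; EF_C = 10+8 = 18
ES_D = max(EF_B=23, EF_C=18) = 23; EF_D = 23+5 = 28
Expected project duration μ = 28 days. Critical path: A → B → D.

28 days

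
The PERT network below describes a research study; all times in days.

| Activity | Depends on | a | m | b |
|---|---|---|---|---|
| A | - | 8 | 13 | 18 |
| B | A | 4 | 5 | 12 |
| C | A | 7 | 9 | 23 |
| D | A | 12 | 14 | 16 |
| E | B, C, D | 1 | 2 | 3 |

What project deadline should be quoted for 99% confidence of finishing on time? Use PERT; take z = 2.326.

te_A = (8 + 4·13 + 18)/6 = 78/6 = 13; σ²_A = ((18−8)/6)² = 2.778
te_B = (4 + 4·5 + 12)/6 = 36/6 = 6; σ²_B = ((12−4)/6)² = 1.778
te_C = (7 + 4·9 + 23)/6 = 66/6 = 11; σ²_C = ((23−7)/6)² = 7.111
te_D = (12 + 4·14 + 16)/6 = 84/6 = 14; σ²_D = ((16−12)/6)² = 0.444
te_E = (1 + 4·2 + 3)/6 = 12/6 = 2; σ²_E = ((3−1)/6)² = 0.111

Forward pass:
ES_A = 0; EF_A = 13
ES_B = 13; EF_B = 13+6 = 19
ES_C = 13; EF_C = 13+11 = 24
ES_D = 13; EF_D = 13+14 = 27
ES_E = max(EF_B=19, EF_C=24, EF_D=27) = 27; EF_E = 27+2 = 29
Expected project duration μ = 29 days. Critical path: A → D → E.

Variance along critical path = 2.778 + 0.444 + 0.111 = 3.333; σ = 1.826 days.
D = μ + z·σ = 29 + 2.326·1.826 = 33.2 days

33.2 days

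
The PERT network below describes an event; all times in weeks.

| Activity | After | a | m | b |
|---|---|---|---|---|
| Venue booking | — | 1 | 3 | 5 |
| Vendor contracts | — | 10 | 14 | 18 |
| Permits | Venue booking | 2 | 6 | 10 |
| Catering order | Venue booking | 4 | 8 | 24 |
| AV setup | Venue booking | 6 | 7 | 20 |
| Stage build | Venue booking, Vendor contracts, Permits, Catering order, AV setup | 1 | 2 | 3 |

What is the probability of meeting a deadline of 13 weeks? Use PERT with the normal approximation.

0.015

te_Venue booking = (1 + 4·3 + 5)/6 = 18/6 = 3; σ²_Venue booking = ((5−1)/6)² = 0.444
te_Vendor contracts = (10 + 4·14 + 18)/6 = 84/6 = 14; σ²_Vendor contracts = ((18−10)/6)² = 1.778
te_Permits = (2 + 4·6 + 10)/6 = 36/6 = 6; σ²_Permits = ((10−2)/6)² = 1.778
te_Catering order = (4 + 4·8 + 24)/6 = 60/6 = 10; σ²_Catering order = ((24−4)/6)² = 11.111
te_AV setup = (6 + 4·7 + 20)/6 = 54/6 = 9; σ²_AV setup = ((20−6)/6)² = 5.444
te_Stage build = (1 + 4·2 + 3)/6 = 12/6 = 2; σ²_Stage build = ((3−1)/6)² = 0.111

Forward pass:
ES_Venue booking = 0; EF_Venue booking = 3
ES_Vendor contracts = 0; EF_Vendor contracts = 14
ES_Permits = 3; EF_Permits = 3+6 = 9
ES_Catering order = 3; EF_Catering order = 3+10 = 13
ES_AV setup = 3; EF_AV setup = 3+9 = 12
ES_Stage build = max(EF_Venue booking=3, EF_Vendor contracts=14, EF_Permits=9, EF_Catering order=13, EF_AV setup=12) = 14; EF_Stage build = 14+2 = 16
Expected project duration μ = 16 weeks. Critical path: Vendor contracts → Stage build.

Variance along critical path = 1.778 + 0.111 = 1.889; σ = √1.889 = 1.374 weeks.
Z = (13 − 16) / 1.374 = -2.183
P(T ≤ 13) = Φ(-2.183) ≈ 0.015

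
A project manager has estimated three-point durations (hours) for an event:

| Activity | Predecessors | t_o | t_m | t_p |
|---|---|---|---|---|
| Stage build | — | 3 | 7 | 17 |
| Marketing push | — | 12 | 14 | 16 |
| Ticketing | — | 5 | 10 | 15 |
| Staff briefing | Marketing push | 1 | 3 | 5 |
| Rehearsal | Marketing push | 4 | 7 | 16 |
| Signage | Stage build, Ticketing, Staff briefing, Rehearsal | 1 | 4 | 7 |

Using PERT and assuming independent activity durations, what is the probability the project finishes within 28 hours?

0.804

te_Stage build = (3 + 4·7 + 17)/6 = 48/6 = 8; σ²_Stage build = ((17−3)/6)² = 5.444
te_Marketing push = (12 + 4·14 + 16)/6 = 84/6 = 14; σ²_Marketing push = ((16−12)/6)² = 0.444
te_Ticketing = (5 + 4·10 + 15)/6 = 60/6 = 10; σ²_Ticketing = ((15−5)/6)² = 2.778
te_Staff briefing = (1 + 4·3 + 5)/6 = 18/6 = 3; σ²_Staff briefing = ((5−1)/6)² = 0.444
te_Rehearsal = (4 + 4·7 + 16)/6 = 48/6 = 8; σ²_Rehearsal = ((16−4)/6)² = 4.000
te_Signage = (1 + 4·4 + 7)/6 = 24/6 = 4; σ²_Signage = ((7−1)/6)² = 1.000

Forward pass:
ES_Stage build = 0; EF_Stage build = 8
ES_Marketing push = 0; EF_Marketing push = 14
ES_Ticketing = 0; EF_Ticketing = 10
ES_Staff briefing = 14; EF_Staff briefing = 14+3 = 17
ES_Rehearsal = 14; EF_Rehearsal = 14+8 = 22
ES_Signage = max(EF_Stage build=8, EF_Ticketing=10, EF_Staff briefing=17, EF_Rehearsal=22) = 22; EF_Signage = 22+4 = 26
Expected project duration μ = 26 hours. Critical path: Marketing push → Rehearsal → Signage.

Variance along critical path = 0.444 + 4.000 + 1.000 = 5.444; σ = √5.444 = 2.333 hours.
Z = (28 − 26) / 2.333 = 0.857
P(T ≤ 28) = Φ(0.857) ≈ 0.804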